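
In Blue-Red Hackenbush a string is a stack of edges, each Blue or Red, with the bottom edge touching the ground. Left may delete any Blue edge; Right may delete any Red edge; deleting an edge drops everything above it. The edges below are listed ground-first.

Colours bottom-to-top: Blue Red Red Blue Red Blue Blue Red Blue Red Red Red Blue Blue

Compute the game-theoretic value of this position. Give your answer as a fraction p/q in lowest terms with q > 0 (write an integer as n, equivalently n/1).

2887/8192

1 of 14 · B · max L 0 · min R +∞ → 1
2 of 14 · BR · max L 0 · min R 1 → 1/2
3 of 14 · BRR · max L 0 · min R 1/2 → 1/4
4 of 14 · BRRB · max L 1/4 · min R 1/2 → 3/8
5 of 14 · BRRBR · max L 1/4 · min R 3/8 → 5/16
6 of 14 · BRRBRB · max L 5/16 · min R 3/8 → 11/32
7 of 14 · BRRBRBB · max L 11/32 · min R 3/8 → 23/64
8 of 14 · BRRBRBBR · max L 11/32 · min R 23/64 → 45/128
9 of 14 · BRRBRBBRB · max L 45/128 · min R 23/64 → 91/256
10 of 14 · BRRBRBBRBR · max L 45/128 · min R 91/256 → 181/512
11 of 14 · BRRBRBBRBRR · max L 45/128 · min R 181/512 → 361/1024
12 of 14 · BRRBRBBRBRRR · max L 45/128 · min R 361/1024 → 721/2048
13 of 14 · BRRBRBBRBRRRB · max L 721/2048 · min R 361/1024 → 1443/4096
14 of 14 · BRRBRBBRBRRRBB · max L 1443/4096 · min R 361/1024 → 2887/8192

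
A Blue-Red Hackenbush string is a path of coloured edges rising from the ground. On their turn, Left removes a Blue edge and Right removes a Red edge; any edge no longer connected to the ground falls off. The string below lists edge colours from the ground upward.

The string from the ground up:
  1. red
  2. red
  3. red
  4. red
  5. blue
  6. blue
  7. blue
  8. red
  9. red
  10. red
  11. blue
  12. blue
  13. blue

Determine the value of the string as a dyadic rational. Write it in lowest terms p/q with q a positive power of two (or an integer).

-1649/512

step 1: add red to get r; options L={ ∅ } R={ 0 } => -1
step 2: add red to get rr; options L={ ∅ } R={ -1, 0 } => -2
step 3: add red to get rrr; options L={ ∅ } R={ -2, -1, 0 } => -3
step 4: add red to get rrrr; options L={ ∅ } R={ -3, -2, -1, 0 } => -4
step 5: add blue to get rrrrb; options L={ -4 } R={ -3, -2, -1, 0 } => -7/2
step 6: add blue to get rrrrbb; options L={ -4, -7/2 } R={ -3, -2, -1, 0 } => -13/4
step 7: add blue to get rrrrbbb; options L={ -4, -7/2, -13/4 } R={ -3, -2, -1, 0 } => -25/8
step 8: add red to get rrrrbbbr; options L={ -4, -7/2, -13/4 } R={ -25/8, -3, -2, -1, 0 } => -51/16
step 9: add red to get rrrrbbbrr; options L={ -4, -7/2, -13/4 } R={ -51/16, -25/8, -3, -2, -1, 0 } => -103/32
step 10: add red to get rrrrbbbrrr; options L={ -4, -7/2, -13/4 } R={ -103/32, -51/16, -25/8, -3, -2, -1, 0 } => -207/64
step 11: add blue to get rrrrbbbrrrb; options L={ -4, -7/2, -13/4, -207/64 } R={ -103/32, -51/16, -25/8, -3, -2, -1, 0 } => -413/128
step 12: add blue to get rrrrbbbrrrbb; options L={ -4, -7/2, -13/4, -207/64, -413/128 } R={ -103/32, -51/16, -25/8, -3, -2, -1, 0 } => -825/256
step 13: add blue to get rrrrbbbrrrbbb; options L={ -4, -7/2, -13/4, -207/64, -413/128, -825/256 } R={ -103/32, -51/16, -25/8, -3, -2, -1, 0 } => -1649/512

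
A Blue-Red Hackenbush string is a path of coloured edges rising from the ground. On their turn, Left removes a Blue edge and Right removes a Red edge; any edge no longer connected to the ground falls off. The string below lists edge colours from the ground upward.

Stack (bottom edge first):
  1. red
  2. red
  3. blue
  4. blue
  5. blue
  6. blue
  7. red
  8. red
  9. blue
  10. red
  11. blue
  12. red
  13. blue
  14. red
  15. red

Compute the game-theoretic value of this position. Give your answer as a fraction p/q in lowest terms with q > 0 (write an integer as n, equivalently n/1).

-9047/8192

r: Left { · }, Right { 0 } — simplest -1
rr: Left { · }, Right { -1, 0 } — simplest -2
rrb: Left { -2 }, Right { -1, 0 } — simplest -3/2
rrbb: Left { -2, -3/2 }, Right { -1, 0 } — simplest -5/4
rrbbb: Left { -2, -3/2, -5/4 }, Right { -1, 0 } — simplest -9/8
rrbbbb: Left { -2, -3/2, -5/4, -9/8 }, Right { -1, 0 } — simplest -17/16
rrbbbbr: Left { -2, -3/2, -5/4, -9/8 }, Right { -17/16, -1, 0 } — simplest -35/32
rrbbbbrr: Left { -2, -3/2, -5/4, -9/8 }, Right { -35/32, -17/16, -1, 0 } — simplest -71/64
rrbbbbrrb: Left { -2, -3/2, -5/4, -9/8, -71/64 }, Right { -35/32, -17/16, -1, 0 } — simplest -141/128
rrbbbbrrbr: Left { -2, -3/2, -5/4, -9/8, -71/64 }, Right { -141/128, -35/32, -17/16, -1, 0 } — simplest -283/256
rrbbbbrrbrb: Left { -2, -3/2, -5/4, -9/8, -71/64, -283/256 }, Right { -141/128, -35/32, -17/16, -1, 0 } — simplest -565/512
rrbbbbrrbrbr: Left { -2, -3/2, -5/4, -9/8, -71/64, -283/256 }, Right { -565/512, -141/128, -35/32, -17/16, -1, 0 } — simplest -1131/1024
rrbbbbrrbrbrb: Left { -2, -3/2, -5/4, -9/8, -71/64, -283/256, -1131/1024 }, Right { -565/512, -141/128, -35/32, -17/16, -1, 0 } — simplest -2261/2048
rrbbbbrrbrbrbr: Left { -2, -3/2, -5/4, -9/8, -71/64, -283/256, -1131/1024 }, Right { -2261/2048, -565/512, -141/128, -35/32, -17/16, -1, 0 } — simplest -4523/4096
rrbbbbrrbrbrbrr: Left { -2, -3/2, -5/4, -9/8, -71/64, -283/256, -1131/1024 }, Right { -4523/4096, -2261/2048, -565/512, -141/128, -35/32, -17/16, -1, 0 } — simplest -9047/8192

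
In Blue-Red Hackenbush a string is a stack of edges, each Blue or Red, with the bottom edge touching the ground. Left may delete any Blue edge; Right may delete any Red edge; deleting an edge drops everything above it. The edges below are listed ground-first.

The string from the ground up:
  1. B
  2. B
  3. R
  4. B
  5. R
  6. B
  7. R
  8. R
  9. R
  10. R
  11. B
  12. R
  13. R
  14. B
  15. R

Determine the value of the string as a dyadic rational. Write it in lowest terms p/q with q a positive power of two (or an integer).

13349/8192

Recurse on prefixes of the 15-edge string B B R B R B R R R R B R R B R:
edge 1 of 15 (B): { 0 | — } — 1
edge 2 of 15 (B): { 0, 1 | — } — 2
edge 3 of 15 (R): { 0, 1 | 2 } — 3/2
edge 4 of 15 (B): { 0, 1, 3/2 | 2 } — 7/4
edge 5 of 15 (R): { 0, 1, 3/2 | 7/4, 2 } — 13/8
edge 6 of 15 (B): { 0, 1, 3/2, 13/8 | 7/4, 2 } — 27/16
edge 7 of 15 (R): { 0, 1, 3/2, 13/8 | 27/16, 7/4, 2 } — 53/32
edge 8 of 15 (R): { 0, 1, 3/2, 13/8 | 53/32, 27/16, 7/4, 2 } — 105/64
edge 9 of 15 (R): { 0, 1, 3/2, 13/8 | 105/64, 53/32, 27/16, 7/4, 2 } — 209/128
edge 10 of 15 (R): { 0, 1, 3/2, 13/8 | 209/128, 105/64, 53/32, 27/16, 7/4, 2 } — 417/256
edge 11 of 15 (B): { 0, 1, 3/2, 13/8, 417/256 | 209/128, 105/64, 53/32, 27/16, 7/4, 2 } — 835/512
edge 12 of 15 (R): { 0, 1, 3/2, 13/8, 417/256 | 835/512, 209/128, 105/64, 53/32, 27/16, 7/4, 2 } — 1669/1024
edge 13 of 15 (R): { 0, 1, 3/2, 13/8, 417/256 | 1669/1024, 835/512, 209/128, 105/64, 53/32, 27/16, 7/4, 2 } — 3337/2048
edge 14 of 15 (B): { 0, 1, 3/2, 13/8, 417/256, 3337/2048 | 1669/1024, 835/512, 209/128, 105/64, 53/32, 27/16, 7/4, 2 } — 6675/4096
edge 15 of 15 (R): { 0, 1, 3/2, 13/8, 417/256, 3337/2048 | 6675/4096, 1669/1024, 835/512, 209/128, 105/64, 53/32, 27/16, 7/4, 2 } — 13349/8192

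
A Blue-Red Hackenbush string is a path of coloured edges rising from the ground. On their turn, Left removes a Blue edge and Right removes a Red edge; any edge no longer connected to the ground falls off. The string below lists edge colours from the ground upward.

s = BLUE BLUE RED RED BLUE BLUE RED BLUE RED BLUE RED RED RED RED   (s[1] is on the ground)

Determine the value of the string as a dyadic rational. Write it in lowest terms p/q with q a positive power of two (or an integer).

Build G(s[:k]) for k = 1..14, string s = BLUE BLUE RED RED BLUE BLUE RED BLUE RED BLUE RED RED RED RED.
B: Left { 0 }, Right { (no moves) } gives simplest 1
BB: Left { 0, 1 }, Right { (no moves) } gives simplest 2
BBR: Left { 0, 1 }, Right { 2 } gives simplest 3/2
BBRR: Left { 0, 1 }, Right { 3/2, 2 } gives simplest 5/4
BBRRB: Left { 0, 1, 5/4 }, Right { 3/2, 2 } gives simplest 11/8
BBRRBB: Left { 0, 1, 5/4, 11/8 }, Right { 3/2, 2 } gives simplest 23/16
BBRRBBR: Left { 0, 1, 5/4, 11/8 }, Right { 23/16, 3/2, 2 } gives simplest 45/32
BBRRBBRB: Left { 0, 1, 5/4, 11/8, 45/32 }, Right { 23/16, 3/2, 2 } gives simplest 91/64
BBRRBBRBR: Left { 0, 1, 5/4, 11/8, 45/32 }, Right { 91/64, 23/16, 3/2, 2 } gives simplest 181/128
BBRRBBRBRB: Left { 0, 1, 5/4, 11/8, 45/32, 181/128 }, Right { 91/64, 23/16, 3/2, 2 } gives simplest 363/256
BBRRBBRBRBR: Left { 0, 1, 5/4, 11/8, 45/32, 181/128 }, Right { 363/256, 91/64, 23/16, 3/2, 2 } gives simplest 725/512
BBRRBBRBRBRR: Left { 0, 1, 5/4, 11/8, 45/32, 181/128 }, Right { 725/512, 363/256, 91/64, 23/16, 3/2, 2 } gives simplest 1449/1024
BBRRBBRBRBRRR: Left { 0, 1, 5/4, 11/8, 45/32, 181/128 }, Right { 1449/1024, 725/512, 363/256, 91/64, 23/16, 3/2, 2 } gives simplest 2897/2048
BBRRBBRBRBRRRR: Left { 0, 1, 5/4, 11/8, 45/32, 181/128 }, Right { 2897/2048, 1449/1024, 725/512, 363/256, 91/64, 23/16, 3/2, 2 } gives simplest 5793/4096

5793/4096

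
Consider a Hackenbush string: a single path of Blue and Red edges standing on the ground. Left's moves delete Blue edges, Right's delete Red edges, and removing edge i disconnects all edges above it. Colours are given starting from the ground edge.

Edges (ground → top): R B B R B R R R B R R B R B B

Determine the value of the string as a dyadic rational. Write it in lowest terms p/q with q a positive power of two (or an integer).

-5993/16384

R: Left { · }, Right { 0 } gives simplest -1
RB: Left { -1 }, Right { 0 } gives simplest -1/2
RBB: Left { -1, -1/2 }, Right { 0 } gives simplest -1/4
RBBR: Left { -1, -1/2 }, Right { -1/4, 0 } gives simplest -3/8
RBBRB: Left { -1, -1/2, -3/8 }, Right { -1/4, 0 } gives simplest -5/16
RBBRBR: Left { -1, -1/2, -3/8 }, Right { -5/16, -1/4, 0 } gives simplest -11/32
RBBRBRR: Left { -1, -1/2, -3/8 }, Right { -11/32, -5/16, -1/4, 0 } gives simplest -23/64
RBBRBRRR: Left { -1, -1/2, -3/8 }, Right { -23/64, -11/32, -5/16, -1/4, 0 } gives simplest -47/128
RBBRBRRRB: Left { -1, -1/2, -3/8, -47/128 }, Right { -23/64, -11/32, -5/16, -1/4, 0 } gives simplest -93/256
RBBRBRRRBR: Left { -1, -1/2, -3/8, -47/128 }, Right { -93/256, -23/64, -11/32, -5/16, -1/4, 0 } gives simplest -187/512
RBBRBRRRBRR: Left { -1, -1/2, -3/8, -47/128 }, Right { -187/512, -93/256, -23/64, -11/32, -5/16, -1/4, 0 } gives simplest -375/1024
RBBRBRRRBRRB: Left { -1, -1/2, -3/8, -47/128, -375/1024 }, Right { -187/512, -93/256, -23/64, -11/32, -5/16, -1/4, 0 } gives simplest -749/2048
RBBRBRRRBRRBR: Left { -1, -1/2, -3/8, -47/128, -375/1024 }, Right { -749/2048, -187/512, -93/256, -23/64, -11/32, -5/16, -1/4, 0 } gives simplest -1499/4096
RBBRBRRRBRRBRB: Left { -1, -1/2, -3/8, -47/128, -375/1024, -1499/4096 }, Right { -749/2048, -187/512, -93/256, -23/64, -11/32, -5/16, -1/4, 0 } gives simplest -2997/8192
RBBRBRRRBRRBRBB: Left { -1, -1/2, -3/8, -47/128, -375/1024, -1499/4096, -2997/8192 }, Right { -749/2048, -187/512, -93/256, -23/64, -11/32, -5/16, -1/4, 0 } gives simplest -5993/16384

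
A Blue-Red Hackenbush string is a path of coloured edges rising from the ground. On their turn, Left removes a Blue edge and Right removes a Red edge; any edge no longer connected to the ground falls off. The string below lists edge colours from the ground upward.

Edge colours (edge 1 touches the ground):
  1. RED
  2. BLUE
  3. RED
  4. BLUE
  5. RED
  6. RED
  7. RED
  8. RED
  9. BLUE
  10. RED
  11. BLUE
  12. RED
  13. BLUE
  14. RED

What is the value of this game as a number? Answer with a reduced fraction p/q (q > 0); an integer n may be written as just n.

Recurse on prefixes of the 14-edge string RED BLUE RED BLUE RED RED RED RED BLUE RED BLUE RED BLUE RED:
edge 1 of 14 (RED): { none | 0 } — -1
edge 2 of 14 (BLUE): { -1 | 0 } — -1/2
edge 3 of 14 (RED): { -1 | -1/2,0 } — -3/4
edge 4 of 14 (BLUE): { -1,-3/4 | -1/2,0 } — -5/8
edge 5 of 14 (RED): { -1,-3/4 | -5/8,-1/2,0 } — -11/16
edge 6 of 14 (RED): { -1,-3/4 | -11/16,-5/8,-1/2,0 } — -23/32
edge 7 of 14 (RED): { -1,-3/4 | -23/32,-11/16,-5/8,-1/2,0 } — -47/64
edge 8 of 14 (RED): { -1,-3/4 | -47/64,-23/32,-11/16,-5/8,-1/2,0 } — -95/128
edge 9 of 14 (BLUE): { -1,-3/4,-95/128 | -47/64,-23/32,-11/16,-5/8,-1/2,0 } — -189/256
edge 10 of 14 (RED): { -1,-3/4,-95/128 | -189/256,-47/64,-23/32,-11/16,-5/8,-1/2,0 } — -379/512
edge 11 of 14 (BLUE): { -1,-3/4,-95/128,-379/512 | -189/256,-47/64,-23/32,-11/16,-5/8,-1/2,0 } — -757/1024
edge 12 of 14 (RED): { -1,-3/4,-95/128,-379/512 | -757/1024,-189/256,-47/64,-23/32,-11/16,-5/8,-1/2,0 } — -1515/2048
edge 13 of 14 (BLUE): { -1,-3/4,-95/128,-379/512,-1515/2048 | -757/1024,-189/256,-47/64,-23/32,-11/16,-5/8,-1/2,0 } — -3029/4096
edge 14 of 14 (RED): { -1,-3/4,-95/128,-379/512,-1515/2048 | -3029/4096,-757/1024,-189/256,-47/64,-23/32,-11/16,-5/8,-1/2,0 } — -6059/8192

-6059/8192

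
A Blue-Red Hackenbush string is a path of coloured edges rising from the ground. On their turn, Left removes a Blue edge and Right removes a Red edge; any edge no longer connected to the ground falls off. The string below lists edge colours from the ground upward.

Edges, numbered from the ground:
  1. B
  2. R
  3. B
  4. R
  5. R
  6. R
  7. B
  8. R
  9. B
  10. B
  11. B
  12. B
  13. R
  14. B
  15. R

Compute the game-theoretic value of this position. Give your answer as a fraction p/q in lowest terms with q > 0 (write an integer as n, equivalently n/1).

8949/16384

1 of 15 · B · max L 0 · min R +∞ -> 1
2 of 15 · BR · max L 0 · min R 1 -> 1/2
3 of 15 · BRB · max L 1/2 · min R 1 -> 3/4
4 of 15 · BRBR · max L 1/2 · min R 3/4 -> 5/8
5 of 15 · BRBRR · max L 1/2 · min R 5/8 -> 9/16
6 of 15 · BRBRRR · max L 1/2 · min R 9/16 -> 17/32
7 of 15 · BRBRRRB · max L 17/32 · min R 9/16 -> 35/64
8 of 15 · BRBRRRBR · max L 17/32 · min R 35/64 -> 69/128
9 of 15 · BRBRRRBRB · max L 69/128 · min R 35/64 -> 139/256
10 of 15 · BRBRRRBRBB · max L 139/256 · min R 35/64 -> 279/512
11 of 15 · BRBRRRBRBBB · max L 279/512 · min R 35/64 -> 559/1024
12 of 15 · BRBRRRBRBBBB · max L 559/1024 · min R 35/64 -> 1119/2048
13 of 15 · BRBRRRBRBBBBR · max L 559/1024 · min R 1119/2048 -> 2237/4096
14 of 15 · BRBRRRBRBBBBRB · max L 2237/4096 · min R 1119/2048 -> 4475/8192
15 of 15 · BRBRRRBRBBBBRBR · max L 2237/4096 · min R 4475/8192 -> 8949/16384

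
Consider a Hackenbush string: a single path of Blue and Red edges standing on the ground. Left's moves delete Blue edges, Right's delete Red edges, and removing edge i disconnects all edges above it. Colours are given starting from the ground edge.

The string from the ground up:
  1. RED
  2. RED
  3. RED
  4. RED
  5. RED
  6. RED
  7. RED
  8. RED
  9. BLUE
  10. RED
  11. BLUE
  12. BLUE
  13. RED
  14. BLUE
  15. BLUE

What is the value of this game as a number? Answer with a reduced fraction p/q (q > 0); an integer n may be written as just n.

Build g(s[:k]) for k = 1..15, string s = RED RED RED RED RED RED RED RED BLUE RED BLUE BLUE RED BLUE BLUE.
step 1: add RED to get R; options L={ ∅ } R={ 0 } so -1
step 2: add RED to get RR; options L={ ∅ } R={ -1,0 } so -2
step 3: add RED to get RRR; options L={ ∅ } R={ -2,-1,0 } so -3
step 4: add RED to get RRRR; options L={ ∅ } R={ -3,-2,-1,0 } so -4
step 5: add RED to get RRRRR; options L={ ∅ } R={ -4,-3,-2,-1,0 } so -5
step 6: add RED to get RRRRRR; options L={ ∅ } R={ -5,-4,-3,-2,-1,0 } so -6
step 7: add RED to get RRRRRRR; options L={ ∅ } R={ -6,-5,-4,-3,-2,-1,0 } so -7
step 8: add RED to get RRRRRRRR; options L={ ∅ } R={ -7,-6,-5,-4,-3,-2,-1,0 } so -8
step 9: add BLUE to get RRRRRRRRB; options L={ -8 } R={ -7,-6,-5,-4,-3,-2,-1,0 } so -15/2
step 10: add RED to get RRRRRRRRBR; options L={ -8 } R={ -15/2,-7,-6,-5,-4,-3,-2,-1,0 } so -31/4
step 11: add BLUE to get RRRRRRRRBRB; options L={ -8,-31/4 } R={ -15/2,-7,-6,-5,-4,-3,-2,-1,0 } so -61/8
step 12: add BLUE to get RRRRRRRRBRBB; options L={ -8,-31/4,-61/8 } R={ -15/2,-7,-6,-5,-4,-3,-2,-1,0 } so -121/16
step 13: add RED to get RRRRRRRRBRBBR; options L={ -8,-31/4,-61/8 } R={ -121/16,-15/2,-7,-6,-5,-4,-3,-2,-1,0 } so -243/32
step 14: add BLUE to get RRRRRRRRBRBBRB; options L={ -8,-31/4,-61/8,-243/32 } R={ -121/16,-15/2,-7,-6,-5,-4,-3,-2,-1,0 } so -485/64
step 15: add BLUE to get RRRRRRRRBRBBRBB; options L={ -8,-31/4,-61/8,-243/32,-485/64 } R={ -121/16,-15/2,-7,-6,-5,-4,-3,-2,-1,0 } so -969/128

-969/128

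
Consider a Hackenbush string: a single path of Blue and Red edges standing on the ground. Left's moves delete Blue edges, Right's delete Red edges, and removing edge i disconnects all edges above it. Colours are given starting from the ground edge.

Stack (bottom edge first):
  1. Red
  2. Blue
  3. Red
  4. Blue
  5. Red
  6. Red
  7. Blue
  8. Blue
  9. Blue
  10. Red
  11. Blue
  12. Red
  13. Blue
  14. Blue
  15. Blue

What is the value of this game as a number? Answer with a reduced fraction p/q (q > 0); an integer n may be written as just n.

Build G(s[:k]) for k = 1..15, string s = Red Blue Red Blue Red Red Blue Blue Blue Red Blue Red Blue Blue Blue.
1 of 15 · R · max L −∞ · min R 0 — -1
2 of 15 · RB · max L -1 · min R 0 — -1/2
3 of 15 · RBR · max L -1 · min R -1/2 — -3/4
4 of 15 · RBRB · max L -3/4 · min R -1/2 — -5/8
5 of 15 · RBRBR · max L -3/4 · min R -5/8 — -11/16
6 of 15 · RBRBRR · max L -3/4 · min R -11/16 — -23/32
7 of 15 · RBRBRRB · max L -23/32 · min R -11/16 — -45/64
8 of 15 · RBRBRRBB · max L -45/64 · min R -11/16 — -89/128
9 of 15 · RBRBRRBBB · max L -89/128 · min R -11/16 — -177/256
10 of 15 · RBRBRRBBBR · max L -89/128 · min R -177/256 — -355/512
11 of 15 · RBRBRRBBBRB · max L -355/512 · min R -177/256 — -709/1024
12 of 15 · RBRBRRBBBRBR · max L -355/512 · min R -709/1024 — -1419/2048
13 of 15 · RBRBRRBBBRBRB · max L -1419/2048 · min R -709/1024 — -2837/4096
14 of 15 · RBRBRRBBBRBRBB · max L -2837/4096 · min R -709/1024 — -5673/8192
15 of 15 · RBRBRRBBBRBRBBB · max L -5673/8192 · min R -709/1024 — -11345/16384

-11345/16384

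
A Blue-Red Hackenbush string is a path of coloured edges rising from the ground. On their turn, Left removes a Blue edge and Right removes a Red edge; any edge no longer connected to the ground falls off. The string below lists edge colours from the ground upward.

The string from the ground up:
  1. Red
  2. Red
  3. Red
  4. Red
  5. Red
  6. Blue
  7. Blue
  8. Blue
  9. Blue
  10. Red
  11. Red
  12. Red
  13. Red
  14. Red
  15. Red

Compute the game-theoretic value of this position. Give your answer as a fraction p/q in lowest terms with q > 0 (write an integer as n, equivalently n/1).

-4223/1024

Recurse on prefixes of the 15-edge string Red Red Red Red Red Blue Blue Blue Blue Red Red Red Red Red Red:
edge 1 of 15 (Red): { none | 0 } ⇒ -1
edge 2 of 15 (Red): { none | -1, 0 } ⇒ -2
edge 3 of 15 (Red): { none | -2, -1, 0 } ⇒ -3
edge 4 of 15 (Red): { none | -3, -2, -1, 0 } ⇒ -4
edge 5 of 15 (Red): { none | -4, -3, -2, -1, 0 } ⇒ -5
edge 6 of 15 (Blue): { -5 | -4, -3, -2, -1, 0 } ⇒ -9/2
edge 7 of 15 (Blue): { -5, -9/2 | -4, -3, -2, -1, 0 } ⇒ -17/4
edge 8 of 15 (Blue): { -5, -9/2, -17/4 | -4, -3, -2, -1, 0 } ⇒ -33/8
edge 9 of 15 (Blue): { -5, -9/2, -17/4, -33/8 | -4, -3, -2, -1, 0 } ⇒ -65/16
edge 10 of 15 (Red): { -5, -9/2, -17/4, -33/8 | -65/16, -4, -3, -2, -1, 0 } ⇒ -131/32
edge 11 of 15 (Red): { -5, -9/2, -17/4, -33/8 | -131/32, -65/16, -4, -3, -2, -1, 0 } ⇒ -263/64
edge 12 of 15 (Red): { -5, -9/2, -17/4, -33/8 | -263/64, -131/32, -65/16, -4, -3, -2, -1, 0 } ⇒ -527/128
edge 13 of 15 (Red): { -5, -9/2, -17/4, -33/8 | -527/128, -263/64, -131/32, -65/16, -4, -3, -2, -1, 0 } ⇒ -1055/256
edge 14 of 15 (Red): { -5, -9/2, -17/4, -33/8 | -1055/256, -527/128, -263/64, -131/32, -65/16, -4, -3, -2, -1, 0 } ⇒ -2111/512
edge 15 of 15 (Red): { -5, -9/2, -17/4, -33/8 | -2111/512, -1055/256, -527/128, -263/64, -131/32, -65/16, -4, -3, -2, -1, 0 } ⇒ -4223/1024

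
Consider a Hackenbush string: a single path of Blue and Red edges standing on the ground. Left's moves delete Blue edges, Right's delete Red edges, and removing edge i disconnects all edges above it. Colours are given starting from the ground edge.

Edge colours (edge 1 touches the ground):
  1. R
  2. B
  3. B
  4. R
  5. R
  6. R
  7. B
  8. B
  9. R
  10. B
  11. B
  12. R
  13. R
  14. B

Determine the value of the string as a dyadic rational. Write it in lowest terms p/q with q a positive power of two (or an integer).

-3661/8192

1 of 14 · R · max L −∞ · min R 0 -> -1
2 of 14 · RB · max L -1 · min R 0 -> -1/2
3 of 14 · RBB · max L -1/2 · min R 0 -> -1/4
4 of 14 · RBBR · max L -1/2 · min R -1/4 -> -3/8
5 of 14 · RBBRR · max L -1/2 · min R -3/8 -> -7/16
6 of 14 · RBBRRR · max L -1/2 · min R -7/16 -> -15/32
7 of 14 · RBBRRRB · max L -15/32 · min R -7/16 -> -29/64
8 of 14 · RBBRRRBB · max L -29/64 · min R -7/16 -> -57/128
9 of 14 · RBBRRRBBR · max L -29/64 · min R -57/128 -> -115/256
10 of 14 · RBBRRRBBRB · max L -115/256 · min R -57/128 -> -229/512
11 of 14 · RBBRRRBBRBB · max L -229/512 · min R -57/128 -> -457/1024
12 of 14 · RBBRRRBBRBBR · max L -229/512 · min R -457/1024 -> -915/2048
13 of 14 · RBBRRRBBRBBRR · max L -229/512 · min R -915/2048 -> -1831/4096
14 of 14 · RBBRRRBBRBBRRB · max L -1831/4096 · min R -915/2048 -> -3661/8192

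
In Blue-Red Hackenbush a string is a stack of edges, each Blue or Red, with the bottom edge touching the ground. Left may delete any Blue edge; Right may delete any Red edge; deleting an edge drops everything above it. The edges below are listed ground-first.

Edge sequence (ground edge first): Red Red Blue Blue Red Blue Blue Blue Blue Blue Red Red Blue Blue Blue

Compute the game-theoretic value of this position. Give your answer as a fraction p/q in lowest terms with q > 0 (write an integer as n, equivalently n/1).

-10289/8192

Recurse on prefixes of the 15-edge string Red Red Blue Blue Red Blue Blue Blue Blue Blue Red Red Blue Blue Blue:
G(R) = { ∅ | 0 } so -1
G(RR) = { ∅ | -1 0 } so -2
G(RRB) = { -2 | -1 0 } so -3/2
G(RRBB) = { -2 -3/2 | -1 0 } so -5/4
G(RRBBR) = { -2 -3/2 | -5/4 -1 0 } so -11/8
G(RRBBRB) = { -2 -3/2 -11/8 | -5/4 -1 0 } so -21/16
G(RRBBRBB) = { -2 -3/2 -11/8 -21/16 | -5/4 -1 0 } so -41/32
G(RRBBRBBB) = { -2 -3/2 -11/8 -21/16 -41/32 | -5/4 -1 0 } so -81/64
G(RRBBRBBBB) = { -2 -3/2 -11/8 -21/16 -41/32 -81/64 | -5/4 -1 0 } so -161/128
G(RRBBRBBBBB) = { -2 -3/2 -11/8 -21/16 -41/32 -81/64 -161/128 | -5/4 -1 0 } so -321/256
G(RRBBRBBBBBR) = { -2 -3/2 -11/8 -21/16 -41/32 -81/64 -161/128 | -321/256 -5/4 -1 0 } so -643/512
G(RRBBRBBBBBRR) = { -2 -3/2 -11/8 -21/16 -41/32 -81/64 -161/128 | -643/512 -321/256 -5/4 -1 0 } so -1287/1024
G(RRBBRBBBBBRRB) = { -2 -3/2 -11/8 -21/16 -41/32 -81/64 -161/128 -1287/1024 | -643/512 -321/256 -5/4 -1 0 } so -2573/2048
G(RRBBRBBBBBRRBB) = { -2 -3/2 -11/8 -21/16 -41/32 -81/64 -161/128 -1287/1024 -2573/2048 | -643/512 -321/256 -5/4 -1 0 } so -5145/4096
G(RRBBRBBBBBRRBBB) = { -2 -3/2 -11/8 -21/16 -41/32 -81/64 -161/128 -1287/1024 -2573/2048 -5145/4096 | -643/512 -321/256 -5/4 -1 0 } so -10289/8192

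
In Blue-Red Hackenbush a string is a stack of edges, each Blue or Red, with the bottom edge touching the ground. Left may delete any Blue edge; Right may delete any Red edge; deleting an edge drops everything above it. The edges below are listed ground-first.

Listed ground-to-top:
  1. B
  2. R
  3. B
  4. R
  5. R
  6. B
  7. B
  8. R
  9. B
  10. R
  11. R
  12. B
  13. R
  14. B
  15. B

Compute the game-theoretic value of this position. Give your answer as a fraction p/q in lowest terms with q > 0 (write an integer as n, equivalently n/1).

Prefix values for B R B R R B B R B R R B R B B via {L|R} + simplicity:
G_1 [B]  L=[0]  R=[none]  so 1
G_2 [BR]  L=[0]  R=[1]  so 1/2
G_3 [BRB]  L=[0,1/2]  R=[1]  so 3/4
G_4 [BRBR]  L=[0,1/2]  R=[3/4,1]  so 5/8
G_5 [BRBRR]  L=[0,1/2]  R=[5/8,3/4,1]  so 9/16
G_6 [BRBRRB]  L=[0,1/2,9/16]  R=[5/8,3/4,1]  so 19/32
G_7 [BRBRRBB]  L=[0,1/2,9/16,19/32]  R=[5/8,3/4,1]  so 39/64
G_8 [BRBRRBBR]  L=[0,1/2,9/16,19/32]  R=[39/64,5/8,3/4,1]  so 77/128
G_9 [BRBRRBBRB]  L=[0,1/2,9/16,19/32,77/128]  R=[39/64,5/8,3/4,1]  so 155/256
G_10 [BRBRRBBRBR]  L=[0,1/2,9/16,19/32,77/128]  R=[155/256,39/64,5/8,3/4,1]  so 309/512
G_11 [BRBRRBBRBRR]  L=[0,1/2,9/16,19/32,77/128]  R=[309/512,155/256,39/64,5/8,3/4,1]  so 617/1024
G_12 [BRBRRBBRBRRB]  L=[0,1/2,9/16,19/32,77/128,617/1024]  R=[309/512,155/256,39/64,5/8,3/4,1]  so 1235/2048
G_13 [BRBRRBBRBRRBR]  L=[0,1/2,9/16,19/32,77/128,617/1024]  R=[1235/2048,309/512,155/256,39/64,5/8,3/4,1]  so 2469/4096
G_14 [BRBRRBBRBRRBRB]  L=[0,1/2,9/16,19/32,77/128,617/1024,2469/4096]  R=[1235/2048,309/512,155/256,39/64,5/8,3/4,1]  so 4939/8192
G_15 [BRBRRBBRBRRBRBB]  L=[0,1/2,9/16,19/32,77/128,617/1024,2469/4096,4939/8192]  R=[1235/2048,309/512,155/256,39/64,5/8,3/4,1]  so 9879/16384

9879/16384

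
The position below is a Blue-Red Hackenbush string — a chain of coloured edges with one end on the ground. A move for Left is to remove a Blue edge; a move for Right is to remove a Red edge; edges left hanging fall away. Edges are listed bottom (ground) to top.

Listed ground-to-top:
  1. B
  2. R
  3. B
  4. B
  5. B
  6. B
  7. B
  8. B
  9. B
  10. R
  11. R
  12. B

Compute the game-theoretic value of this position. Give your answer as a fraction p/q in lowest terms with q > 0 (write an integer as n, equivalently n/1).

val(B) = { 0 | (no moves) } gives 1
val(BR) = { 0 | 1 } gives 1/2
val(BRB) = { 0,1/2 | 1 } gives 3/4
val(BRBB) = { 0,1/2,3/4 | 1 } gives 7/8
val(BRBBB) = { 0,1/2,3/4,7/8 | 1 } gives 15/16
val(BRBBBB) = { 0,1/2,3/4,7/8,15/16 | 1 } gives 31/32
val(BRBBBBB) = { 0,1/2,3/4,7/8,15/16,31/32 | 1 } gives 63/64
val(BRBBBBBB) = { 0,1/2,3/4,7/8,15/16,31/32,63/64 | 1 } gives 127/128
val(BRBBBBBBB) = { 0,1/2,3/4,7/8,15/16,31/32,63/64,127/128 | 1 } gives 255/256
val(BRBBBBBBBR) = { 0,1/2,3/4,7/8,15/16,31/32,63/64,127/128 | 255/256,1 } gives 509/512
val(BRBBBBBBBRR) = { 0,1/2,3/4,7/8,15/16,31/32,63/64,127/128 | 509/512,255/256,1 } gives 1017/1024
val(BRBBBBBBBRRB) = { 0,1/2,3/4,7/8,15/16,31/32,63/64,127/128,1017/1024 | 509/512,255/256,1 } gives 2035/2048

2035/2048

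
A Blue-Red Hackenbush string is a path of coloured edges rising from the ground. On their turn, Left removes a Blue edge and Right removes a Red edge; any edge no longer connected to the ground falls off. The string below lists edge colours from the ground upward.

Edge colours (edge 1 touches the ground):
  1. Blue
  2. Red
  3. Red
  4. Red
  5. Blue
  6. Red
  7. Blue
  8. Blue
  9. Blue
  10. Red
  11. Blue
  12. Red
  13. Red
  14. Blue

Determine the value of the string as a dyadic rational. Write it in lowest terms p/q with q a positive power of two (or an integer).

1491/8192

1 of 14 · B · max L 0 · min R +∞ ⇒ 1
2 of 14 · BR · max L 0 · min R 1 ⇒ 1/2
3 of 14 · BRR · max L 0 · min R 1/2 ⇒ 1/4
4 of 14 · BRRR · max L 0 · min R 1/4 ⇒ 1/8
5 of 14 · BRRRB · max L 1/8 · min R 1/4 ⇒ 3/16
6 of 14 · BRRRBR · max L 1/8 · min R 3/16 ⇒ 5/32
7 of 14 · BRRRBRB · max L 5/32 · min R 3/16 ⇒ 11/64
8 of 14 · BRRRBRBB · max L 11/64 · min R 3/16 ⇒ 23/128
9 of 14 · BRRRBRBBB · max L 23/128 · min R 3/16 ⇒ 47/256
10 of 14 · BRRRBRBBBR · max L 23/128 · min R 47/256 ⇒ 93/512
11 of 14 · BRRRBRBBBRB · max L 93/512 · min R 47/256 ⇒ 187/1024
12 of 14 · BRRRBRBBBRBR · max L 93/512 · min R 187/1024 ⇒ 373/2048
13 of 14 · BRRRBRBBBRBRR · max L 93/512 · min R 373/2048 ⇒ 745/4096
14 of 14 · BRRRBRBBBRBRRB · max L 745/4096 · min R 373/2048 ⇒ 1491/8192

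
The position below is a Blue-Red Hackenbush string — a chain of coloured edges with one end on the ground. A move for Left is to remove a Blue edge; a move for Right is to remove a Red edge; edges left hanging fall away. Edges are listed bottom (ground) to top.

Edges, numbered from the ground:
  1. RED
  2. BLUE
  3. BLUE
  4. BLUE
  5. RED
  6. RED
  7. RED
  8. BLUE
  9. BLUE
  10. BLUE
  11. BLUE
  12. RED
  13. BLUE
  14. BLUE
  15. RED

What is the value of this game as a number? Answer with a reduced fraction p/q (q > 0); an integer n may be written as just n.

-3603/16384

edge 1 of 15 (RED): { — | 0 } -> -1
edge 2 of 15 (BLUE): { -1 | 0 } -> -1/2
edge 3 of 15 (BLUE): { -1, -1/2 | 0 } -> -1/4
edge 4 of 15 (BLUE): { -1, -1/2, -1/4 | 0 } -> -1/8
edge 5 of 15 (RED): { -1, -1/2, -1/4 | -1/8, 0 } -> -3/16
edge 6 of 15 (RED): { -1, -1/2, -1/4 | -3/16, -1/8, 0 } -> -7/32
edge 7 of 15 (RED): { -1, -1/2, -1/4 | -7/32, -3/16, -1/8, 0 } -> -15/64
edge 8 of 15 (BLUE): { -1, -1/2, -1/4, -15/64 | -7/32, -3/16, -1/8, 0 } -> -29/128
edge 9 of 15 (BLUE): { -1, -1/2, -1/4, -15/64, -29/128 | -7/32, -3/16, -1/8, 0 } -> -57/256
edge 10 of 15 (BLUE): { -1, -1/2, -1/4, -15/64, -29/128, -57/256 | -7/32, -3/16, -1/8, 0 } -> -113/512
edge 11 of 15 (BLUE): { -1, -1/2, -1/4, -15/64, -29/128, -57/256, -113/512 | -7/32, -3/16, -1/8, 0 } -> -225/1024
edge 12 of 15 (RED): { -1, -1/2, -1/4, -15/64, -29/128, -57/256, -113/512 | -225/1024, -7/32, -3/16, -1/8, 0 } -> -451/2048
edge 13 of 15 (BLUE): { -1, -1/2, -1/4, -15/64, -29/128, -57/256, -113/512, -451/2048 | -225/1024, -7/32, -3/16, -1/8, 0 } -> -901/4096
edge 14 of 15 (BLUE): { -1, -1/2, -1/4, -15/64, -29/128, -57/256, -113/512, -451/2048, -901/4096 | -225/1024, -7/32, -3/16, -1/8, 0 } -> -1801/8192
edge 15 of 15 (RED): { -1, -1/2, -1/4, -15/64, -29/128, -57/256, -113/512, -451/2048, -901/4096 | -1801/8192, -225/1024, -7/32, -3/16, -1/8, 0 } -> -3603/16384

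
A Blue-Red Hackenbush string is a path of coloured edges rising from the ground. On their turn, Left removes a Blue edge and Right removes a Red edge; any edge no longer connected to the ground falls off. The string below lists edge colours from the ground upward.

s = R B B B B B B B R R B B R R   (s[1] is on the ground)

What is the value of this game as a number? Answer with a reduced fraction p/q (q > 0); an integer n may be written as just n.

-103/8192

g_1 [R]  L=[none]  R=[0]  => -1
g_2 [RB]  L=[-1]  R=[0]  => -1/2
g_3 [RBB]  L=[-1, -1/2]  R=[0]  => -1/4
g_4 [RBBB]  L=[-1, -1/2, -1/4]  R=[0]  => -1/8
g_5 [RBBBB]  L=[-1, -1/2, -1/4, -1/8]  R=[0]  => -1/16
g_6 [RBBBBB]  L=[-1, -1/2, -1/4, -1/8, -1/16]  R=[0]  => -1/32
g_7 [RBBBBBB]  L=[-1, -1/2, -1/4, -1/8, -1/16, -1/32]  R=[0]  => -1/64
g_8 [RBBBBBBB]  L=[-1, -1/2, -1/4, -1/8, -1/16, -1/32, -1/64]  R=[0]  => -1/128
g_9 [RBBBBBBBR]  L=[-1, -1/2, -1/4, -1/8, -1/16, -1/32, -1/64]  R=[-1/128, 0]  => -3/256
g_10 [RBBBBBBBRR]  L=[-1, -1/2, -1/4, -1/8, -1/16, -1/32, -1/64]  R=[-3/256, -1/128, 0]  => -7/512
g_11 [RBBBBBBBRRB]  L=[-1, -1/2, -1/4, -1/8, -1/16, -1/32, -1/64, -7/512]  R=[-3/256, -1/128, 0]  => -13/1024
g_12 [RBBBBBBBRRBB]  L=[-1, -1/2, -1/4, -1/8, -1/16, -1/32, -1/64, -7/512, -13/1024]  R=[-3/256, -1/128, 0]  => -25/2048
g_13 [RBBBBBBBRRBBR]  L=[-1, -1/2, -1/4, -1/8, -1/16, -1/32, -1/64, -7/512, -13/1024]  R=[-25/2048, -3/256, -1/128, 0]  => -51/4096
g_14 [RBBBBBBBRRBBRR]  L=[-1, -1/2, -1/4, -1/8, -1/16, -1/32, -1/64, -7/512, -13/1024]  R=[-51/4096, -25/2048, -3/256, -1/128, 0]  => -103/8192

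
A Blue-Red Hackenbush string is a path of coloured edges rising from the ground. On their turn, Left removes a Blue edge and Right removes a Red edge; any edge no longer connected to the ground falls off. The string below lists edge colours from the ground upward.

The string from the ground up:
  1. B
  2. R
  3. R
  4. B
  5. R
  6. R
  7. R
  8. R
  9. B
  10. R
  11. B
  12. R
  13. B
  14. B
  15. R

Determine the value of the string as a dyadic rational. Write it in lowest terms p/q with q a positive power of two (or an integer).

edge 1 of 15 (B): { 0 | ∅ } ⇒ 1
edge 2 of 15 (R): { 0 | 1 } ⇒ 1/2
edge 3 of 15 (R): { 0 | 1/2, 1 } ⇒ 1/4
edge 4 of 15 (B): { 0, 1/4 | 1/2, 1 } ⇒ 3/8
edge 5 of 15 (R): { 0, 1/4 | 3/8, 1/2, 1 } ⇒ 5/16
edge 6 of 15 (R): { 0, 1/4 | 5/16, 3/8, 1/2, 1 } ⇒ 9/32
edge 7 of 15 (R): { 0, 1/4 | 9/32, 5/16, 3/8, 1/2, 1 } ⇒ 17/64
edge 8 of 15 (R): { 0, 1/4 | 17/64, 9/32, 5/16, 3/8, 1/2, 1 } ⇒ 33/128
edge 9 of 15 (B): { 0, 1/4, 33/128 | 17/64, 9/32, 5/16, 3/8, 1/2, 1 } ⇒ 67/256
edge 10 of 15 (R): { 0, 1/4, 33/128 | 67/256, 17/64, 9/32, 5/16, 3/8, 1/2, 1 } ⇒ 133/512
edge 11 of 15 (B): { 0, 1/4, 33/128, 133/512 | 67/256, 17/64, 9/32, 5/16, 3/8, 1/2, 1 } ⇒ 267/1024
edge 12 of 15 (R): { 0, 1/4, 33/128, 133/512 | 267/1024, 67/256, 17/64, 9/32, 5/16, 3/8, 1/2, 1 } ⇒ 533/2048
edge 13 of 15 (B): { 0, 1/4, 33/128, 133/512, 533/2048 | 267/1024, 67/256, 17/64, 9/32, 5/16, 3/8, 1/2, 1 } ⇒ 1067/4096
edge 14 of 15 (B): { 0, 1/4, 33/128, 133/512, 533/2048, 1067/4096 | 267/1024, 67/256, 17/64, 9/32, 5/16, 3/8, 1/2, 1 } ⇒ 2135/8192
edge 15 of 15 (R): { 0, 1/4, 33/128, 133/512, 533/2048, 1067/4096 | 2135/8192, 267/1024, 67/256, 17/64, 9/32, 5/16, 3/8, 1/2, 1 } ⇒ 4269/16384

4269/16384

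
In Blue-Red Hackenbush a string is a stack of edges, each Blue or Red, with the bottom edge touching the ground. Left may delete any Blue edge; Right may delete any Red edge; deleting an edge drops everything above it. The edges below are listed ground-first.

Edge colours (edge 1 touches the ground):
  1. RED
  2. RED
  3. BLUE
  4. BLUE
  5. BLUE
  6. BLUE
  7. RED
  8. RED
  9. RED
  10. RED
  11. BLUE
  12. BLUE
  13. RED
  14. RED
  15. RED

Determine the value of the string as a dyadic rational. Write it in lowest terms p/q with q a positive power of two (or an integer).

Prefix values for RED RED BLUE BLUE BLUE BLUE RED RED RED RED BLUE BLUE RED RED RED via {L|R} + simplicity:
step 1: add RED to get R; options L={  } R={ 0 } gives -1
step 2: add RED to get RR; options L={  } R={ -1 0 } gives -2
step 3: add BLUE to get RRB; options L={ -2 } R={ -1 0 } gives -3/2
step 4: add BLUE to get RRBB; options L={ -2 -3/2 } R={ -1 0 } gives -5/4
step 5: add BLUE to get RRBBB; options L={ -2 -3/2 -5/4 } R={ -1 0 } gives -9/8
step 6: add BLUE to get RRBBBB; options L={ -2 -3/2 -5/4 -9/8 } R={ -1 0 } gives -17/16
step 7: add RED to get RRBBBBR; options L={ -2 -3/2 -5/4 -9/8 } R={ -17/16 -1 0 } gives -35/32
step 8: add RED to get RRBBBBRR; options L={ -2 -3/2 -5/4 -9/8 } R={ -35/32 -17/16 -1 0 } gives -71/64
step 9: add RED to get RRBBBBRRR; options L={ -2 -3/2 -5/4 -9/8 } R={ -71/64 -35/32 -17/16 -1 0 } gives -143/128
step 10: add RED to get RRBBBBRRRR; options L={ -2 -3/2 -5/4 -9/8 } R={ -143/128 -71/64 -35/32 -17/16 -1 0 } gives -287/256
step 11: add BLUE to get RRBBBBRRRRB; options L={ -2 -3/2 -5/4 -9/8 -287/256 } R={ -143/128 -71/64 -35/32 -17/16 -1 0 } gives -573/512
step 12: add BLUE to get RRBBBBRRRRBB; options L={ -2 -3/2 -5/4 -9/8 -287/256 -573/512 } R={ -143/128 -71/64 -35/32 -17/16 -1 0 } gives -1145/1024
step 13: add RED to get RRBBBBRRRRBBR; options L={ -2 -3/2 -5/4 -9/8 -287/256 -573/512 } R={ -1145/1024 -143/128 -71/64 -35/32 -17/16 -1 0 } gives -2291/2048
step 14: add RED to get RRBBBBRRRRBBRR; options L={ -2 -3/2 -5/4 -9/8 -287/256 -573/512 } R={ -2291/2048 -1145/1024 -143/128 -71/64 -35/32 -17/16 -1 0 } gives -4583/4096
step 15: add RED to get RRBBBBRRRRBBRRR; options L={ -2 -3/2 -5/4 -9/8 -287/256 -573/512 } R={ -4583/4096 -2291/2048 -1145/1024 -143/128 -71/64 -35/32 -17/16 -1 0 } gives -9167/8192

-9167/8192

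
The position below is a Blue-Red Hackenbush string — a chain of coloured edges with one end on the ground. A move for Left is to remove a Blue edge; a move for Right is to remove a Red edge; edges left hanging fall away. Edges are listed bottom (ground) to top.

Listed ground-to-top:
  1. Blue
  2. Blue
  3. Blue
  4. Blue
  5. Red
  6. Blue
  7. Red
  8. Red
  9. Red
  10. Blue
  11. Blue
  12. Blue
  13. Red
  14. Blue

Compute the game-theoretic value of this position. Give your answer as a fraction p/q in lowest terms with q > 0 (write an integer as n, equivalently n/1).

1 of 14 · B · max L 0 · min R +∞ ⇒ 1
2 of 14 · BB · max L 1 · min R +∞ ⇒ 2
3 of 14 · BBB · max L 2 · min R +∞ ⇒ 3
4 of 14 · BBBB · max L 3 · min R +∞ ⇒ 4
5 of 14 · BBBBR · max L 3 · min R 4 ⇒ 7/2
6 of 14 · BBBBRB · max L 7/2 · min R 4 ⇒ 15/4
7 of 14 · BBBBRBR · max L 7/2 · min R 15/4 ⇒ 29/8
8 of 14 · BBBBRBRR · max L 7/2 · min R 29/8 ⇒ 57/16
9 of 14 · BBBBRBRRR · max L 7/2 · min R 57/16 ⇒ 113/32
10 of 14 · BBBBRBRRRB · max L 113/32 · min R 57/16 ⇒ 227/64
11 of 14 · BBBBRBRRRBB · max L 227/64 · min R 57/16 ⇒ 455/128
12 of 14 · BBBBRBRRRBBB · max L 455/128 · min R 57/16 ⇒ 911/256
13 of 14 · BBBBRBRRRBBBR · max L 455/128 · min R 911/256 ⇒ 1821/512
14 of 14 · BBBBRBRRRBBBRB · max L 1821/512 · min R 911/256 ⇒ 3643/1024

3643/1024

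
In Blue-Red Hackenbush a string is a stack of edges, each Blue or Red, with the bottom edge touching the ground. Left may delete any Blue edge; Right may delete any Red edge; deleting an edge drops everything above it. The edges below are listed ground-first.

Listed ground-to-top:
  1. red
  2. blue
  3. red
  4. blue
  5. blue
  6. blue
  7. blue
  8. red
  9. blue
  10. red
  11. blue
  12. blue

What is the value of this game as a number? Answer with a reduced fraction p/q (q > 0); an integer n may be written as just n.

-1065/2048

r: Left { ∅ }, Right { 0 } ⇒ simplest -1
rb: Left { -1 }, Right { 0 } ⇒ simplest -1/2
rbr: Left { -1 }, Right { -1/2,0 } ⇒ simplest -3/4
rbrb: Left { -1,-3/4 }, Right { -1/2,0 } ⇒ simplest -5/8
rbrbb: Left { -1,-3/4,-5/8 }, Right { -1/2,0 } ⇒ simplest -9/16
rbrbbb: Left { -1,-3/4,-5/8,-9/16 }, Right { -1/2,0 } ⇒ simplest -17/32
rbrbbbb: Left { -1,-3/4,-5/8,-9/16,-17/32 }, Right { -1/2,0 } ⇒ simplest -33/64
rbrbbbbr: Left { -1,-3/4,-5/8,-9/16,-17/32 }, Right { -33/64,-1/2,0 } ⇒ simplest -67/128
rbrbbbbrb: Left { -1,-3/4,-5/8,-9/16,-17/32,-67/128 }, Right { -33/64,-1/2,0 } ⇒ simplest -133/256
rbrbbbbrbr: Left { -1,-3/4,-5/8,-9/16,-17/32,-67/128 }, Right { -133/256,-33/64,-1/2,0 } ⇒ simplest -267/512
rbrbbbbrbrb: Left { -1,-3/4,-5/8,-9/16,-17/32,-67/128,-267/512 }, Right { -133/256,-33/64,-1/2,0 } ⇒ simplest -533/1024
rbrbbbbrbrbb: Left { -1,-3/4,-5/8,-9/16,-17/32,-67/128,-267/512,-533/1024 }, Right { -133/256,-33/64,-1/2,0 } ⇒ simplest -1065/2048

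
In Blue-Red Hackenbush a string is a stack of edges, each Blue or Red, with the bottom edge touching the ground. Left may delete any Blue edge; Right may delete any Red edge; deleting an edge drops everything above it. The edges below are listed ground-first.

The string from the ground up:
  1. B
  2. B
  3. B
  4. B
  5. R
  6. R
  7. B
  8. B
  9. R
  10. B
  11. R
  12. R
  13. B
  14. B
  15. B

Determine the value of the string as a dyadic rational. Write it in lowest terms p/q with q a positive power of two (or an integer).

g(B) = { 0 |  } ⇒ 1
g(BB) = { 0,1 |  } ⇒ 2
g(BBB) = { 0,1,2 |  } ⇒ 3
g(BBBB) = { 0,1,2,3 |  } ⇒ 4
g(BBBBR) = { 0,1,2,3 | 4 } ⇒ 7/2
g(BBBBRR) = { 0,1,2,3 | 7/2,4 } ⇒ 13/4
g(BBBBRRB) = { 0,1,2,3,13/4 | 7/2,4 } ⇒ 27/8
g(BBBBRRBB) = { 0,1,2,3,13/4,27/8 | 7/2,4 } ⇒ 55/16
g(BBBBRRBBR) = { 0,1,2,3,13/4,27/8 | 55/16,7/2,4 } ⇒ 109/32
g(BBBBRRBBRB) = { 0,1,2,3,13/4,27/8,109/32 | 55/16,7/2,4 } ⇒ 219/64
g(BBBBRRBBRBR) = { 0,1,2,3,13/4,27/8,109/32 | 219/64,55/16,7/2,4 } ⇒ 437/128
g(BBBBRRBBRBRR) = { 0,1,2,3,13/4,27/8,109/32 | 437/128,219/64,55/16,7/2,4 } ⇒ 873/256
g(BBBBRRBBRBRRB) = { 0,1,2,3,13/4,27/8,109/32,873/256 | 437/128,219/64,55/16,7/2,4 } ⇒ 1747/512
g(BBBBRRBBRBRRBB) = { 0,1,2,3,13/4,27/8,109/32,873/256,1747/512 | 437/128,219/64,55/16,7/2,4 } ⇒ 3495/1024
g(BBBBRRBBRBRRBBB) = { 0,1,2,3,13/4,27/8,109/32,873/256,1747/512,3495/1024 | 437/128,219/64,55/16,7/2,4 } ⇒ 6991/2048

6991/2048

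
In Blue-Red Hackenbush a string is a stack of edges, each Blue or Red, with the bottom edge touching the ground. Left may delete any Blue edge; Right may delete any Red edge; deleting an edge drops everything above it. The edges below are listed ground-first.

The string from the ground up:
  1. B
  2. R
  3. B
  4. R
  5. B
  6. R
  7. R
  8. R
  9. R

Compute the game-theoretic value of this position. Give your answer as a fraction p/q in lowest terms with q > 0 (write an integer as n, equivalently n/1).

161/256

1 of 9 · B · max L 0 · min R +∞ so 1
2 of 9 · BR · max L 0 · min R 1 so 1/2
3 of 9 · BRB · max L 1/2 · min R 1 so 3/4
4 of 9 · BRBR · max L 1/2 · min R 3/4 so 5/8
5 of 9 · BRBRB · max L 5/8 · min R 3/4 so 11/16
6 of 9 · BRBRBR · max L 5/8 · min R 11/16 so 21/32
7 of 9 · BRBRBRR · max L 5/8 · min R 21/32 so 41/64
8 of 9 · BRBRBRRR · max L 5/8 · min R 41/64 so 81/128
9 of 9 · BRBRBRRRR · max L 5/8 · min R 81/128 so 161/256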